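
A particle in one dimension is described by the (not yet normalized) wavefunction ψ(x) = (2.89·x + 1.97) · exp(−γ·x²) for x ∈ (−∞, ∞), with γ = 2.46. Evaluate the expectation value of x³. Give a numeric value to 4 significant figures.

⟨x³⟩ = ∫ x³·|ψ|² dx / ∫|ψ|² dx (integrals over the domain).
Expand each integrand as polynomial × e^(−2γx²) and use ∫x^(2j)·e^(−2γx²) dx = (2j−1)!!/(4γ)^j · √(π/(2γ)), odd powers → 0; here √(π/(2γ)) = 0.79908.
State is unnormalized: ∫|ψ|² dx = 3.7794, and ∫ψ*·x³·ψ dx = 0.28191, so ⟨x³⟩ = 0.28191 / 3.7794.
⟨x³⟩ = 0.074592.

0.07459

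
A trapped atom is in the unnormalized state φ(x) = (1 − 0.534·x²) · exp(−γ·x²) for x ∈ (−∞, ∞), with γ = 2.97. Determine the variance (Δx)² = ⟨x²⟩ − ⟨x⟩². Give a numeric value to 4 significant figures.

0.06988

Compute ⟨x⟩ and ⟨x²⟩ separately, then (Δx)² = ⟨x²⟩ − ⟨x⟩².
Expand each integrand as polynomial × e^(−2γx²) and use ∫x^(2j)·e^(−2γx²) dx = (2j−1)!!/(4γ)^j · √(π/(2γ)), odd powers → 0; here √(π/(2γ)) = 0.72725.
Normalization: ∫|φ|² dx = 0.66628.
⟨x⟩ = 0.0000 and ⟨x²⟩ = 0.069883.
(Δx)² = 0.069883 − (0.0000)² = 0.069883.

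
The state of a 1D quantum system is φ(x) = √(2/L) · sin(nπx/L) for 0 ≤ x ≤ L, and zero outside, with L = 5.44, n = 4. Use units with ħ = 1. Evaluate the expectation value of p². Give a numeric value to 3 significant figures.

5.34

p² φ = −ħ² d²φ/dx²; ⟨p²⟩ = −ħ² ∫ φ*·φ'' dx.
d/dx sin(nπx/L) = (nπ/L)·cos(nπx/L) and d²/dx² sin(nπx/L) = −(nπ/L)²·sin(nπx/L); on 0 ≤ x ≤ L, ∫sin²(nπx/L) dx = L/2 and ∫sin(nπx/L)·cos(nπx/L) dx = 0.
⟨p²⟩ = 5.3361.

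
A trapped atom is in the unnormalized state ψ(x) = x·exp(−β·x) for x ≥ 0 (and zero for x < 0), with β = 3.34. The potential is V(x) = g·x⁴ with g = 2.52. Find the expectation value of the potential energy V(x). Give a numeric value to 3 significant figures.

⟨V⟩ = ∫ V(x)·|ψ|² dx / ∫|ψ|² dx.
Every integrand reduces to terms xʲ·e^(−2βx) on [0, ∞); use ∫₀^∞ xʲ·e^(−2βx) dx = j!/(2β)^(j+1).
State is unnormalized: ∫|ψ|² dx = 0.0067097, and ∫ψ*·V(x)·ψ dx = 0.0030570, so ⟨V⟩ = 0.0030570 / 0.0067097.
⟨V⟩ = 0.45561.

0.456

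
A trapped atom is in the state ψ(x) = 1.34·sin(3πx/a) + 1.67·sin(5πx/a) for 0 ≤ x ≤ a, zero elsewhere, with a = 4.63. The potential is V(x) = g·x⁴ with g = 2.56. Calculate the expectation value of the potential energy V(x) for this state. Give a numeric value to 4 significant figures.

318.8

⟨V⟩ = ∫ V(x)·|ψ|² dx / ∫|ψ|² dx.
On 0 ≤ x ≤ a (j ≠ l): ∫sin²(jπx/a) dx = a/2, ∫sin(jπx/a)·sin(lπx/a) dx = 0; diagonal moments ∫x·sin²(jπx/a) dx = a²/4, ∫x²·sin²(jπx/a) dx = a³·(1/6 − 1/(4j²π²)); cross terms ∫x·sin(jπx/a)·sin(lπx/a) dx = 0 for j + l even and −4jla²/(π²(j² − l²)²) for j + l odd, ∫x²·sin(jπx/a)·sin(lπx/a) dx = (−1)^(j+l)·4jla³/(π²(j² − l²)²); higher powers the same way via product-to-sum and parts.
State is unnormalized: ∫|ψ|² dx = 10.613, and ∫ψ*·V(x)·ψ dx = 3383.2, so ⟨V⟩ = 3383.2 / 10.613.
⟨V⟩ = 318.78.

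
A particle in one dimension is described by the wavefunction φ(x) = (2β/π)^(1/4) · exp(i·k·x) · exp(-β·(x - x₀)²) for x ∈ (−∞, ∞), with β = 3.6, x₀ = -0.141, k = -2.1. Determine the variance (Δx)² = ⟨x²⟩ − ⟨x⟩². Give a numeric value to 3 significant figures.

0.0694

Compute ⟨x⟩ and ⟨x²⟩ separately, then (Δx)² = ⟨x²⟩ − ⟨x⟩².
Gaussian moments (u = x − x₀): ∫u^(2j)·e^(−2βu²) du = (2j−1)!!/(4β)^j · √(π/(2β)), odd powers integrate to 0; here √(π/(2β)) = 0.66055.
⟨x⟩ = -0.14100 and ⟨x²⟩ = 0.089325.
(Δx)² = 0.089325 − (-0.14100)² = 0.069444.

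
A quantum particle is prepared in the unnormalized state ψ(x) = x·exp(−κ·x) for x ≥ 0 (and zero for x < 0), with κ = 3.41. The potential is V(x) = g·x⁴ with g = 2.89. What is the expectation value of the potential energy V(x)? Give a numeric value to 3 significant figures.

0.481

⟨V⟩ = ∫ V(x)·|ψ|² dx / ∫|ψ|² dx.
Every integrand reduces to terms xʲ·e^(−2κx) on [0, ∞); use ∫₀^∞ xʲ·e^(−2κx) dx = j!/(2κ)^(j+1).
State is unnormalized: ∫|ψ|² dx = 0.0063049, and ∫ψ*·V(x)·ψ dx = 0.0030321, so ⟨V⟩ = 0.0030321 / 0.0063049.
⟨V⟩ = 0.48091.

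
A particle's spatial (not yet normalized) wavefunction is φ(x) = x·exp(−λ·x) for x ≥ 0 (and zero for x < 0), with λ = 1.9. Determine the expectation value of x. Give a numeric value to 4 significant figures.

⟨x⟩ = ∫ x·|φ|² dx / ∫|φ|² dx (integrals over the domain).
Every integrand reduces to terms xʲ·e^(−2λx) on [0, ∞); use ∫₀^∞ xʲ·e^(−2λx) dx = j!/(2λ)^(j+1).
State is unnormalized: ∫|φ|² dx = 0.036448, and ∫φ*·x·φ dx = 0.028775, so ⟨x⟩ = 0.028775 / 0.036448.
⟨x⟩ = 0.78947.

0.7895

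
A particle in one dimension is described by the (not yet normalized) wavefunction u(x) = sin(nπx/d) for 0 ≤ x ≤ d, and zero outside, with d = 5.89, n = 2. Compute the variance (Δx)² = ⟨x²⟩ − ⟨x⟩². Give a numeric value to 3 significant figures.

2.45

Compute ⟨x⟩ and ⟨x²⟩ separately, then (Δx)² = ⟨x²⟩ − ⟨x⟩².
With sin²θ = (1 − cos2θ)/2 on 0 ≤ x ≤ d: ∫sin²(nπx/d) dx = d/2, ∫x·sin²(nπx/d) dx = d²/4, ∫x²·sin²(nπx/d) dx = d³·(1/6 − 1/(4n²π²)); higher powers xᵏ the same way, integrating xᵏ·cos(2nπx/d) by parts.
Normalization: ∫|u|² dx = 2.9450.
⟨x⟩ = 2.9450 and ⟨x²⟩ = 11.125.
(Δx)² = 11.125 − (2.9450)² = 2.4516.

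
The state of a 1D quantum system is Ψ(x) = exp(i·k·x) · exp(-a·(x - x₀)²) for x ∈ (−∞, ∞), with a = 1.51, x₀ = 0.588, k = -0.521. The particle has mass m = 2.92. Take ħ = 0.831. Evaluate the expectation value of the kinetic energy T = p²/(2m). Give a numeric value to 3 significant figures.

0.211

T = −(ħ²/2m) d²/dx², so ⟨T⟩ = −(ħ²/2m) ∫ Ψ*·Ψ'' dx / ∫|Ψ|² dx; with m = 2.92.
Gaussian moments (u = x − x₀): ∫u^(2j)·e^(−2au²) du = (2j−1)!!/(4a)^j · √(π/(2a)), odd powers integrate to 0; here √(π/(2a)) = 1.0199. Derivatives: Ψ′ = (ik − 2au)·Ψ, Ψ″ = ((ik − 2au)² − 2a)·Ψ; the odd-in-u pieces drop out.
State is unnormalized: ∫|Ψ|² dx = 1.0199, and ∫Ψ*·(−ħ²/2m · Ψ'') dx = 0.21485, so ⟨T⟩ = 0.21485 / 1.0199.
⟨T⟩ = 0.21065.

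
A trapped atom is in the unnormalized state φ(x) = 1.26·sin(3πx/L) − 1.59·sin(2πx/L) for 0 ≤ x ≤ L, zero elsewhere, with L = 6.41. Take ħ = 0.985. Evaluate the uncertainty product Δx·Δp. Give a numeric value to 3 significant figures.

1.46

Δx = √(⟨x²⟩−⟨x⟩²), Δp = √(⟨p²⟩−⟨p⟩²).
On 0 ≤ x ≤ L (j ≠ l): ∫sin²(jπx/L) dx = L/2, ∫sin(jπx/L)·sin(lπx/L) dx = 0; diagonal moments ∫x·sin²(jπx/L) dx = L²/4, ∫x²·sin²(jπx/L) dx = L³·(1/6 − 1/(4j²π²)); cross terms ∫x·sin(jπx/L)·sin(lπx/L) dx = 0 for j + l even and −4jlL²/(π²(j² − l²)²) for j + l odd, ∫x²·sin(jπx/L)·sin(lπx/L) dx = (−1)^(j+l)·4jlL³/(π²(j² − l²)²); higher powers the same way via product-to-sum and parts. d²/dx² sin(jπx/L) = −(jπ/L)²·sin(jπx/L); on 0 ≤ x ≤ L, ∫sin²(jπx/L) dx = L/2 and ∫sin(jπx/L)·sin(lπx/L) dx = 0 for j ≠ l, so only diagonal terms survive in ∫|φ|² and ∫φ·φ″; ∫φ·φ′ dx = [φ²/2] between the walls = 0.
Normalization: ∫|φ|² dx = 13.191.
⟨x⟩ = 4.4190, ⟨x²⟩ = 21.069 ⇒ Δx = 1.2415.
⟨p⟩ = 0.0000, ⟨p²⟩ = 1.3817 ⇒ Δp = 1.1755.
Δx·Δp = 1.4594.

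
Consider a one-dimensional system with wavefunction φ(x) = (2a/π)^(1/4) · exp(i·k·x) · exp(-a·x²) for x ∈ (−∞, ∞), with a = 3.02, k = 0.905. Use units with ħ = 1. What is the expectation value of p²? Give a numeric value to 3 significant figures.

3.84

p² φ = −ħ² d²φ/dx²; ⟨p²⟩ = −ħ² ∫ φ*·φ'' dx.
Gaussian moments: ∫x^(2j)·e^(−2ax²) dx = (2j−1)!!/(4a)^j · √(π/(2a)), odd powers integrate to 0; here √(π/(2a)) = 0.72120. Derivatives: φ′ = (ik − 2ax)·φ, φ″ = ((ik − 2ax)² − 2a)·φ; the odd-in-x pieces drop out.
⟨p²⟩ = 3.8390.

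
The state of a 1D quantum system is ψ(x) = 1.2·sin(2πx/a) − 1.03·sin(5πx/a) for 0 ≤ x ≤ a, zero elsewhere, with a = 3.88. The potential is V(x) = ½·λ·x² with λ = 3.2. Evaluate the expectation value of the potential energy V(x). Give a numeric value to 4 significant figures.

⟨V⟩ = ∫ V(x)·|ψ|² dx / ∫|ψ|² dx.
On 0 ≤ x ≤ a (j ≠ l): ∫sin²(jπx/a) dx = a/2, ∫sin(jπx/a)·sin(lπx/a) dx = 0; diagonal moments ∫x·sin²(jπx/a) dx = a²/4, ∫x²·sin²(jπx/a) dx = a³·(1/6 − 1/(4j²π²)); cross terms ∫x·sin(jπx/a)·sin(lπx/a) dx = 0 for j + l even and −4jla²/(π²(j² − l²)²) for j + l odd, ∫x²·sin(jπx/a)·sin(lπx/a) dx = (−1)^(j+l)·4jla³/(π²(j² − l²)²); higher powers the same way via product-to-sum and parts.
State is unnormalized: ∫|ψ|² dx = 4.8517, and ∫ψ*·V(x)·ψ dx = 40.125, so ⟨V⟩ = 40.125 / 4.8517.
⟨V⟩ = 8.2703.

8.270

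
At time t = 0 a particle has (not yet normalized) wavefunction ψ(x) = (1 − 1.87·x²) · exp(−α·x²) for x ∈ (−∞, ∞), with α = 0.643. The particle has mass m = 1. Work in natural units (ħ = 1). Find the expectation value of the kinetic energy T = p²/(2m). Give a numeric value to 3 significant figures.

1.75

T = −(ħ²/2m) d²/dx², so ⟨T⟩ = −(ħ²/2m) ∫ ψ*·ψ'' dx / ∫|ψ|² dx; with m = 1.
Expand each integrand as polynomial × e^(−2αx²) and use ∫x^(2j)·e^(−2αx²) dx = (2j−1)!!/(4α)^j · √(π/(2α)), odd powers → 0; here √(π/(2α)) = 1.5630. Differentiate with the product rule, d/dx e^(−αx²) = −2αx·e^(−αx²).
State is unnormalized: ∫|ψ|² dx = 1.7689, and ∫ψ*·(−ħ²/2m · ψ'') dx = 3.0926, so ⟨T⟩ = 3.0926 / 1.7689.
⟨T⟩ = 1.7483.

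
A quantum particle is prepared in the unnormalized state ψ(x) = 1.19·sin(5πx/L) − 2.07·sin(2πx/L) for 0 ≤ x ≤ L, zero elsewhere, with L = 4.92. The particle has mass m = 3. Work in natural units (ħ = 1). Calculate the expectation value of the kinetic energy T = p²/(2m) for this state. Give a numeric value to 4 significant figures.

0.6263

T = −(ħ²/2m) d²/dx², so ⟨T⟩ = −(ħ²/2m) ∫ ψ*·ψ'' dx / ∫|ψ|² dx; with m = 3.
d²/dx² sin(jπx/L) = −(jπ/L)²·sin(jπx/L); on 0 ≤ x ≤ L, ∫sin²(jπx/L) dx = L/2 and ∫sin(jπx/L)·sin(lπx/L) dx = 0 for j ≠ l, so only diagonal terms survive in ∫|ψ|² and ∫ψ·ψ″; ∫ψ·ψ′ dx = [ψ²/2] between the walls = 0.
State is unnormalized: ∫|ψ|² dx = 14.024, and ∫ψ*·(−ħ²/2m · ψ'') dx = 8.7834, so ⟨T⟩ = 8.7834 / 14.024.
⟨T⟩ = 0.62629.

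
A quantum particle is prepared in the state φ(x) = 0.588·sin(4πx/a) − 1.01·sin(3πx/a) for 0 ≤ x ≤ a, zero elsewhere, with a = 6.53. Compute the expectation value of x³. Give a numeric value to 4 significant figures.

⟨x³⟩ = ∫ x³·|φ|² dx / ∫|φ|² dx (integrals over the domain).
On 0 ≤ x ≤ a (j ≠ l): ∫sin²(jπx/a) dx = a/2, ∫sin(jπx/a)·sin(lπx/a) dx = 0; diagonal moments ∫x·sin²(jπx/a) dx = a²/4, ∫x²·sin²(jπx/a) dx = a³·(1/6 − 1/(4j²π²)); cross terms ∫x·sin(jπx/a)·sin(lπx/a) dx = 0 for j + l even and −4jla²/(π²(j² − l²)²) for j + l odd, ∫x²·sin(jπx/a)·sin(lπx/a) dx = (−1)^(j+l)·4jla³/(π²(j² − l²)²); higher powers the same way via product-to-sum and parts.
State is unnormalized: ∫|φ|² dx = 4.4595, and ∫φ*·x³·φ dx = 489.66, so ⟨x³⟩ = 489.66 / 4.4595.
⟨x³⟩ = 109.80.

109.8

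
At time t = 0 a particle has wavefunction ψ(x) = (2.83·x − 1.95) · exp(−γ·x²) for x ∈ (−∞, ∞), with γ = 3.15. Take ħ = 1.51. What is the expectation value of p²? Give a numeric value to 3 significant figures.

9.24

p² ψ = −ħ² d²ψ/dx²; ⟨p²⟩ = −ħ² ∫ ψ*·ψ'' dx / ∫|ψ|² dx.
Expand each integrand as polynomial × e^(−2γx²) and use ∫x^(2j)·e^(−2γx²) dx = (2j−1)!!/(4γ)^j · √(π/(2γ)), odd powers → 0; here √(π/(2γ)) = 0.70616. Differentiate with the product rule, d/dx e^(−γx²) = −2γx·e^(−γx²).
State is unnormalized: ∫|ψ|² dx = 3.1340, and ∫ψ*·(−ħ² ψ'') dx = 28.957, so ⟨p²⟩ = 28.957 / 3.1340.
⟨p²⟩ = 9.2396.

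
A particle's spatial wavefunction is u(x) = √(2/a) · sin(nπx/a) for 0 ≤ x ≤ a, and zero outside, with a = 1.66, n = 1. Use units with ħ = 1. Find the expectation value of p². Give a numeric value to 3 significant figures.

p² u = −ħ² d²u/dx²; ⟨p²⟩ = −ħ² ∫ u*·u'' dx.
d/dx sin(nπx/a) = (nπ/a)·cos(nπx/a) and d²/dx² sin(nπx/a) = −(nπ/a)²·sin(nπx/a); on 0 ≤ x ≤ a, ∫sin²(nπx/a) dx = a/2 and ∫sin(nπx/a)·cos(nπx/a) dx = 0.
⟨p²⟩ = 3.5817.

3.58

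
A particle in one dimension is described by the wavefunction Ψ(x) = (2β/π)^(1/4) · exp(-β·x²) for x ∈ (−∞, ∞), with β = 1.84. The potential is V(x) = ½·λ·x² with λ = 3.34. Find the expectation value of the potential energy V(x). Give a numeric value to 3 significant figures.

0.227

⟨V⟩ = ∫ V(x)·|Ψ|² dx.
Gaussian moments: ∫x^(2j)·e^(−2βx²) dx = (2j−1)!!/(4β)^j · √(π/(2β)), odd powers integrate to 0; here √(π/(2β)) = 0.92396.
⟨V⟩ = 0.22690.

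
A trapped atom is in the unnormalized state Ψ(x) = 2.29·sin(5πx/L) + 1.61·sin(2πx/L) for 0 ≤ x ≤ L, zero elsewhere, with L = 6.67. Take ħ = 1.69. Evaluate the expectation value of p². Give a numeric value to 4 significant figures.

11.44

p² Ψ = −ħ² d²Ψ/dx²; ⟨p²⟩ = −ħ² ∫ Ψ*·Ψ'' dx / ∫|Ψ|² dx.
d²/dx² sin(jπx/L) = −(jπ/L)²·sin(jπx/L); on 0 ≤ x ≤ L, ∫sin²(jπx/L) dx = L/2 and ∫sin(jπx/L)·sin(lπx/L) dx = 0 for j ≠ l, so only diagonal terms survive in ∫|Ψ|² and ∫Ψ·Ψ″; ∫Ψ·Ψ′ dx = [Ψ²/2] between the walls = 0.
State is unnormalized: ∫|Ψ|² dx = 26.134, and ∫Ψ*·(−ħ² Ψ'') dx = 298.94, so ⟨p²⟩ = 298.94 / 26.134.
⟨p²⟩ = 11.439.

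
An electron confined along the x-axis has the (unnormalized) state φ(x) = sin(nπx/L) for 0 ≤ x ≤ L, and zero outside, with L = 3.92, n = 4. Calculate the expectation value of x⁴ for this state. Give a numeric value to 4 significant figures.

45.74

⟨x⁴⟩ = ∫ x⁴·|φ|² dx / ∫|φ|² dx (integrals over the domain).
With sin²θ = (1 − cos2θ)/2 on 0 ≤ x ≤ L: ∫sin²(nπx/L) dx = L/2, ∫x·sin²(nπx/L) dx = L²/4, ∫x²·sin²(nπx/L) dx = L³·(1/6 − 1/(4n²π²)); higher powers xᵏ the same way, integrating xᵏ·cos(2nπx/L) by parts.
State is unnormalized: ∫|φ|² dx = 1.9600, and ∫φ*·x⁴·φ dx = 89.659, so ⟨x⁴⟩ = 89.659 / 1.9600.
⟨x⁴⟩ = 45.744.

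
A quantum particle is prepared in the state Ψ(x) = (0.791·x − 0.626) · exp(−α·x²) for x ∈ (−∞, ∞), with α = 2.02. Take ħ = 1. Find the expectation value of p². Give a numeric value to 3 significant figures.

2.69

p² Ψ = −ħ² d²Ψ/dx²; ⟨p²⟩ = −ħ² ∫ Ψ*·Ψ'' dx / ∫|Ψ|² dx.
Expand each integrand as polynomial × e^(−2αx²) and use ∫x^(2j)·e^(−2αx²) dx = (2j−1)!!/(4α)^j · √(π/(2α)), odd powers → 0; here √(π/(2α)) = 0.88183. Differentiate with the product rule, d/dx e^(−αx²) = −2αx·e^(−αx²).
State is unnormalized: ∫|Ψ|² dx = 0.41385, and ∫Ψ*·(−ħ² Ψ'') dx = 1.1119, so ⟨p²⟩ = 1.1119 / 0.41385.
⟨p²⟩ = 2.6866.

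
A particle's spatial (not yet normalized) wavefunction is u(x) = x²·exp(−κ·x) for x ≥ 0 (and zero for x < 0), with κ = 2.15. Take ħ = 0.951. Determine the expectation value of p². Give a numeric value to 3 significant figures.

1.39

p² u = −ħ² d²u/dx²; ⟨p²⟩ = −ħ² ∫ u*·u'' dx / ∫|u|² dx.
Differentiate x²·exp(−κ·x) with the product rule; every integrand then reduces to terms xʲ·e^(−2κx) on [0, ∞), with ∫₀^∞ xʲ·e^(−2κx) dx = j!/(2κ)^(j+1).
State is unnormalized: ∫|u|² dx = 0.016326, and ∫u*·(−ħ² u'') dx = 0.022750, so ⟨p²⟩ = 0.022750 / 0.016326.
⟨p²⟩ = 1.3935.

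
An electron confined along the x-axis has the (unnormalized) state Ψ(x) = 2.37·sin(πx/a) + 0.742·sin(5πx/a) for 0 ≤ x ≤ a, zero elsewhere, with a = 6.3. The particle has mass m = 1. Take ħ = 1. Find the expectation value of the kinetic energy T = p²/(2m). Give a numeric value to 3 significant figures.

0.391

T = −(ħ²/2m) d²/dx², so ⟨T⟩ = −(ħ²/2m) ∫ Ψ*·Ψ'' dx / ∫|Ψ|² dx; with m = 1.
d²/dx² sin(jπx/a) = −(jπ/a)²·sin(jπx/a); on 0 ≤ x ≤ a, ∫sin²(jπx/a) dx = a/2 and ∫sin(jπx/a)·sin(lπx/a) dx = 0 for j ≠ l, so only diagonal terms survive in ∫|Ψ|² and ∫Ψ·Ψ″; ∫Ψ·Ψ′ dx = [Ψ²/2] between the walls = 0.
State is unnormalized: ∫|Ψ|² dx = 19.428, and ∫Ψ*·(−ħ²/2m · Ψ'') dx = 7.5906, so ⟨T⟩ = 7.5906 / 19.428.
⟨T⟩ = 0.39071.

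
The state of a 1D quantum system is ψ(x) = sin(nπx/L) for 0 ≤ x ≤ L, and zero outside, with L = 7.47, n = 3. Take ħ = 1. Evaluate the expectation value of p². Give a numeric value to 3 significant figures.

1.59

p² ψ = −ħ² d²ψ/dx²; ⟨p²⟩ = −ħ² ∫ ψ*·ψ'' dx / ∫|ψ|² dx.
d/dx sin(nπx/L) = (nπ/L)·cos(nπx/L) and d²/dx² sin(nπx/L) = −(nπ/L)²·sin(nπx/L); on 0 ≤ x ≤ L, ∫sin²(nπx/L) dx = L/2 and ∫sin(nπx/L)·cos(nπx/L) dx = 0.
State is unnormalized: ∫|ψ|² dx = 3.7350, and ∫ψ*·(−ħ² ψ'') dx = 5.9455, so ⟨p²⟩ = 5.9455 / 3.7350.
⟨p²⟩ = 1.5918.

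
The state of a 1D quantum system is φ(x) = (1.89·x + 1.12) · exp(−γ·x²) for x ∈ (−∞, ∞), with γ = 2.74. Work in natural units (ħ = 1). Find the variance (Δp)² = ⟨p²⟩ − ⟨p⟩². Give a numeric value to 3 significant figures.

3.87

Compute ⟨p⟩ and ⟨p²⟩ separately; (Δp)² = ⟨p²⟩ − ⟨p⟩².
Expand each integrand as polynomial × e^(−2γx²) and use ∫x^(2j)·e^(−2γx²) dx = (2j−1)!!/(4γ)^j · √(π/(2γ)), odd powers → 0; here √(π/(2γ)) = 0.75715. Differentiate with the product rule, d/dx e^(−γx²) = −2γx·e^(−γx²).
Normalization: ∫|φ|² dx = 1.1965.
⟨p⟩ = 0.0000 and ⟨p²⟩ = 3.8702.
(Δp)² = 3.8702 − (0.0000)² = 3.8702.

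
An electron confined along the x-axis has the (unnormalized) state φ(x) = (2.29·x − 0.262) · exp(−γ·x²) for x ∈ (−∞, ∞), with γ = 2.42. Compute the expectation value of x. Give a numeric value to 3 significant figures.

-0.203

⟨x⟩ = ∫ x·|φ|² dx / ∫|φ|² dx (integrals over the domain).
Expand each integrand as polynomial × e^(−2γx²) and use ∫x^(2j)·e^(−2γx²) dx = (2j−1)!!/(4γ)^j · √(π/(2γ)), odd powers → 0; here √(π/(2γ)) = 0.80566.
State is unnormalized: ∫|φ|² dx = 0.49177, and ∫φ*·x·φ dx = -0.099872, so ⟨x⟩ = -0.099872 / 0.49177.
⟨x⟩ = -0.20309.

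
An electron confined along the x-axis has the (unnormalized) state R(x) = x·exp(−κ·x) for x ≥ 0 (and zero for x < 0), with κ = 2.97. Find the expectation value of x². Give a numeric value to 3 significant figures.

0.340

⟨x²⟩ = ∫ x²·|R|² dx / ∫|R|² dx (integrals over the domain).
Every integrand reduces to terms xʲ·e^(−2κx) on [0, ∞); use ∫₀^∞ xʲ·e^(−2κx) dx = j!/(2κ)^(j+1).
State is unnormalized: ∫|R|² dx = 0.0095427, and ∫R*·x²·R dx = 0.0032455, so ⟨x²⟩ = 0.0032455 / 0.0095427.
⟨x²⟩ = 0.34010.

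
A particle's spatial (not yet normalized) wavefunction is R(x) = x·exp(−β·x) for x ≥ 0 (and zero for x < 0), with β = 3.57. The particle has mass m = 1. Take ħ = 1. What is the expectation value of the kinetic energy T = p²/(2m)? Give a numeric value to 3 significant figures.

T = −(ħ²/2m) d²/dx², so ⟨T⟩ = −(ħ²/2m) ∫ R*·R'' dx / ∫|R|² dx; with m = 1.
Differentiate x·exp(−β·x) with the product rule; every integrand then reduces to terms xʲ·e^(−2βx) on [0, ∞), with ∫₀^∞ xʲ·e^(−2βx) dx = j!/(2β)^(j+1).
State is unnormalized: ∫|R|² dx = 0.0054946, and ∫R*·(−ħ²/2m · R'') dx = 0.035014, so ⟨T⟩ = 0.035014 / 0.0054946.
⟨T⟩ = 6.3725.

6.37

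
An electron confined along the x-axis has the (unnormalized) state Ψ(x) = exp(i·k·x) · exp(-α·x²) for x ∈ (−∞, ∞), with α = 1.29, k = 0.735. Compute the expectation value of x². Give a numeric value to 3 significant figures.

0.194

⟨x²⟩ = ∫ x²·|Ψ|² dx / ∫|Ψ|² dx (integrals over the domain).
Gaussian moments: ∫x^(2j)·e^(−2αx²) dx = (2j−1)!!/(4α)^j · √(π/(2α)), odd powers integrate to 0; here √(π/(2α)) = 1.1035.
State is unnormalized: ∫|Ψ|² dx = 1.1035, and ∫Ψ*·x²·Ψ dx = 0.21385, so ⟨x²⟩ = 0.21385 / 1.1035.
⟨x²⟩ = 0.19380.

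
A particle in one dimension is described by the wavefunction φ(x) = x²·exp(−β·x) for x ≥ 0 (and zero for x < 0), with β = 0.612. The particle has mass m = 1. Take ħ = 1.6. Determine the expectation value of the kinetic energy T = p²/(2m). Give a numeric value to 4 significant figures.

T = −(ħ²/2m) d²/dx², so ⟨T⟩ = −(ħ²/2m) ∫ φ*·φ'' dx / ∫|φ|² dx; with m = 1.
Differentiate x²·exp(−β·x) with the product rule; every integrand then reduces to terms xʲ·e^(−2βx) on [0, ∞), with ∫₀^∞ xʲ·e^(−2βx) dx = j!/(2β)^(j+1).
State is unnormalized: ∫|φ|² dx = 8.7358, and ∫φ*·(−ħ²/2m · φ'') dx = 1.3960, so ⟨T⟩ = 1.3960 / 8.7358.
⟨T⟩ = 0.15981.

0.1598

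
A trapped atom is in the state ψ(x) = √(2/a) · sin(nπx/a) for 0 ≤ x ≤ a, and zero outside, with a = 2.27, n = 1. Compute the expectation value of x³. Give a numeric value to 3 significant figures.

2.04

⟨x³⟩ = ∫ x³·|ψ|² dx (integrals over the domain).
With sin²θ = (1 − cos2θ)/2 on 0 ≤ x ≤ a: ∫sin²(nπx/a) dx = a/2, ∫x·sin²(nπx/a) dx = a²/4, ∫x²·sin²(nπx/a) dx = a³·(1/6 − 1/(4n²π²)); higher powers xᵏ the same way, integrating xᵏ·cos(2nπx/a) by parts.
⟨x³⟩ = 2.0354.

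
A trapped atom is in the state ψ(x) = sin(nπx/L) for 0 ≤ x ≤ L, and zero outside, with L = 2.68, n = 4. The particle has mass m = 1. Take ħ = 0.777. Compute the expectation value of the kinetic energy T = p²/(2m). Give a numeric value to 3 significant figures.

T = −(ħ²/2m) d²/dx², so ⟨T⟩ = −(ħ²/2m) ∫ ψ*·ψ'' dx / ∫|ψ|² dx; with m = 1.
d/dx sin(nπx/L) = (nπ/L)·cos(nπx/L) and d²/dx² sin(nπx/L) = −(nπ/L)²·sin(nπx/L); on 0 ≤ x ≤ L, ∫sin²(nπx/L) dx = L/2 and ∫sin(nπx/L)·cos(nπx/L) dx = 0.
State is unnormalized: ∫|ψ|² dx = 1.3400, and ∫ψ*·(−ħ²/2m · ψ'') dx = 8.8934, so ⟨T⟩ = 8.8934 / 1.3400.
⟨T⟩ = 6.6369.

6.64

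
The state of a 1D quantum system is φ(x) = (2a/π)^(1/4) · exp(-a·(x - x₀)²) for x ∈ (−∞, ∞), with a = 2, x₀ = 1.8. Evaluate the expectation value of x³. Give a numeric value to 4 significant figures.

6.507

⟨x³⟩ = ∫ x³·|φ|² dx (integrals over the domain).
Gaussian moments (u = x − x₀): ∫u^(2j)·e^(−2au²) du = (2j−1)!!/(4a)^j · √(π/(2a)), odd powers integrate to 0; here √(π/(2a)) = 0.88623.
⟨x³⟩ = 6.5070.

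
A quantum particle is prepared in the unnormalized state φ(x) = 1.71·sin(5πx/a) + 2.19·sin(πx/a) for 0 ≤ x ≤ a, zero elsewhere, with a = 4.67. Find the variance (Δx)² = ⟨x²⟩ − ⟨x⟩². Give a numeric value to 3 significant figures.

Compute ⟨x⟩ and ⟨x²⟩ separately, then (Δx)² = ⟨x²⟩ − ⟨x⟩².
On 0 ≤ x ≤ a (j ≠ l): ∫sin²(jπx/a) dx = a/2, ∫sin(jπx/a)·sin(lπx/a) dx = 0; diagonal moments ∫x·sin²(jπx/a) dx = a²/4, ∫x²·sin²(jπx/a) dx = a³·(1/6 − 1/(4j²π²)); cross terms ∫x·sin(jπx/a)·sin(lπx/a) dx = 0 for j + l even and −4jla²/(π²(j² − l²)²) for j + l odd, ∫x²·sin(jπx/a)·sin(lπx/a) dx = (−1)^(j+l)·4jla³/(π²(j² − l²)²); higher powers the same way via product-to-sum and parts.
Normalization: ∫|φ|² dx = 18.027.
⟨x⟩ = 2.3350 and ⟨x²⟩ = 6.7154.
(Δx)² = 6.7154 − (2.3350)² = 1.2632.

1.26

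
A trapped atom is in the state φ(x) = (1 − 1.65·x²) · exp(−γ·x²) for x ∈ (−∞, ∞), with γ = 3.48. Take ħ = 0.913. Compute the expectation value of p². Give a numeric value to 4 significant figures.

4.812

p² φ = −ħ² d²φ/dx²; ⟨p²⟩ = −ħ² ∫ φ*·φ'' dx / ∫|φ|² dx.
Expand each integrand as polynomial × e^(−2γx²) and use ∫x^(2j)·e^(−2γx²) dx = (2j−1)!!/(4γ)^j · √(π/(2γ)), odd powers → 0; here √(π/(2γ)) = 0.67185. Differentiate with the product rule, d/dx e^(−γx²) = −2γx·e^(−γx²).
State is unnormalized: ∫|φ|² dx = 0.54089, and ∫φ*·(−ħ² φ'') dx = 2.6026, so ⟨p²⟩ = 2.6026 / 0.54089.
⟨p²⟩ = 4.8117.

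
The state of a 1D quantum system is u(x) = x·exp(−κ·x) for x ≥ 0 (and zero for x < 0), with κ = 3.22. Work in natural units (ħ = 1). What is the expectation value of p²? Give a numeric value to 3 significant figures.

p² u = −ħ² d²u/dx²; ⟨p²⟩ = −ħ² ∫ u*·u'' dx / ∫|u|² dx.
Differentiate x·exp(−κ·x) with the product rule; every integrand then reduces to terms xʲ·e^(−2κx) on [0, ∞), with ∫₀^∞ xʲ·e^(−2κx) dx = j!/(2κ)^(j+1).
State is unnormalized: ∫|u|² dx = 0.0074881, and ∫u*·(−ħ² u'') dx = 0.077640, so ⟨p²⟩ = 0.077640 / 0.0074881.
⟨p²⟩ = 10.368.

10.4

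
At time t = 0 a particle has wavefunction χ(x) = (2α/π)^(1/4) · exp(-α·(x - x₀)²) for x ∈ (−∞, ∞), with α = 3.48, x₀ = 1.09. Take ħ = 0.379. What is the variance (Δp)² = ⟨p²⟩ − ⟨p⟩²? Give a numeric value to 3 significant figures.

0.500

Compute ⟨p⟩ and ⟨p²⟩ separately; (Δp)² = ⟨p²⟩ − ⟨p⟩².
Gaussian moments (u = x − x₀): ∫u^(2j)·e^(−2αu²) du = (2j−1)!!/(4α)^j · √(π/(2α)), odd powers integrate to 0; here √(π/(2α)) = 0.67185. Derivatives: d/dx e^(−αu²) = −2αu·e^(−αu²), d²/dx² e^(−αu²) = (4α²u² − 2α)·e^(−αu²).
⟨p⟩ = 0.0000 and ⟨p²⟩ = 0.49987.
(Δp)² = 0.49987 − (0.0000)² = 0.49987.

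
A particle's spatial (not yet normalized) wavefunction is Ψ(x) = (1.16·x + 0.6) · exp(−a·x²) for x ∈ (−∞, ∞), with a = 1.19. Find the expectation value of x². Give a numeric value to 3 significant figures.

0.395

⟨x²⟩ = ∫ x²·|Ψ|² dx / ∫|Ψ|² dx (integrals over the domain).
Expand each integrand as polynomial × e^(−2ax²) and use ∫x^(2j)·e^(−2ax²) dx = (2j−1)!!/(4a)^j · √(π/(2a)), odd powers → 0; here √(π/(2a)) = 1.1489.
State is unnormalized: ∫|Ψ|² dx = 0.73839, and ∫Ψ*·x²·Ψ dx = 0.29159, so ⟨x²⟩ = 0.29159 / 0.73839.
⟨x²⟩ = 0.39490.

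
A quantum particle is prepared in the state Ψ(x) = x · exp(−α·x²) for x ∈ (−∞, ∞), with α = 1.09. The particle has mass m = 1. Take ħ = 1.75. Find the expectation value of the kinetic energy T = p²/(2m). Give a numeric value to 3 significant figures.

T = −(ħ²/2m) d²/dx², so ⟨T⟩ = −(ħ²/2m) ∫ Ψ*·Ψ'' dx / ∫|Ψ|² dx; with m = 1.
Expand each integrand as polynomial × e^(−2αx²) and use ∫x^(2j)·e^(−2αx²) dx = (2j−1)!!/(4α)^j · √(π/(2α)), odd powers → 0; here √(π/(2α)) = 1.2005. Differentiate with the product rule, d/dx e^(−αx²) = −2αx·e^(−αx²).
State is unnormalized: ∫|Ψ|² dx = 0.27533, and ∫Ψ*·(−ħ²/2m · Ψ'') dx = 1.3787, so ⟨T⟩ = 1.3787 / 0.27533.
⟨T⟩ = 5.0072.

5.01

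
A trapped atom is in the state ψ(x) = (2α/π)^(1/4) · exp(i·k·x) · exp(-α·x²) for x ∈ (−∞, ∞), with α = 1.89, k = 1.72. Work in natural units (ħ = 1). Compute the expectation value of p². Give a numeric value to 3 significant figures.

p² ψ = −ħ² d²ψ/dx²; ⟨p²⟩ = −ħ² ∫ ψ*·ψ'' dx.
Gaussian moments: ∫x^(2j)·e^(−2αx²) dx = (2j−1)!!/(4α)^j · √(π/(2α)), odd powers integrate to 0; here √(π/(2α)) = 0.91165. Derivatives: ψ′ = (ik − 2αx)·ψ, ψ″ = ((ik − 2αx)² − 2α)·ψ; the odd-in-x pieces drop out.
⟨p²⟩ = 4.8484.

4.85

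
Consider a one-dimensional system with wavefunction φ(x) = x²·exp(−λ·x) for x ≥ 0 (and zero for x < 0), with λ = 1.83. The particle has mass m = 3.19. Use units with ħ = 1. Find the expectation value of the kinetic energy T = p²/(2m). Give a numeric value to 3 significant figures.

T = −(ħ²/2m) d²/dx², so ⟨T⟩ = −(ħ²/2m) ∫ φ*·φ'' dx / ∫|φ|² dx; with m = 3.19.
Differentiate x²·exp(−λ·x) with the product rule; every integrand then reduces to terms xʲ·e^(−2λx) on [0, ∞), with ∫₀^∞ xʲ·e^(−2λx) dx = j!/(2λ)^(j+1).
State is unnormalized: ∫|φ|² dx = 0.036543, and ∫φ*·(−ħ²/2m · φ'') dx = 0.0063939, so ⟨T⟩ = 0.0063939 / 0.036543.
⟨T⟩ = 0.17497.

0.175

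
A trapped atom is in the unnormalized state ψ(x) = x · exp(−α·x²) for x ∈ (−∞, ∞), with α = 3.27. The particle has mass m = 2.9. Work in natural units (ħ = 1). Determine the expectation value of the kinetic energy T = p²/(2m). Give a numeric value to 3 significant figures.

T = −(ħ²/2m) d²/dx², so ⟨T⟩ = −(ħ²/2m) ∫ ψ*·ψ'' dx / ∫|ψ|² dx; with m = 2.9.
Expand each integrand as polynomial × e^(−2αx²) and use ∫x^(2j)·e^(−2αx²) dx = (2j−1)!!/(4α)^j · √(π/(2α)), odd powers → 0; here √(π/(2α)) = 0.69308. Differentiate with the product rule, d/dx e^(−αx²) = −2αx·e^(−αx²).
State is unnormalized: ∫|ψ|² dx = 0.052988, and ∫ψ*·(−ħ²/2m · ψ'') dx = 0.089623, so ⟨T⟩ = 0.089623 / 0.052988.
⟨T⟩ = 1.6914.

1.69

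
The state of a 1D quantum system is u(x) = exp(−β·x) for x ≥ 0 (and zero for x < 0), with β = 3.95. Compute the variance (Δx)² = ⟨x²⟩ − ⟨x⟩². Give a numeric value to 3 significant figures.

Compute ⟨x⟩ and ⟨x²⟩ separately, then (Δx)² = ⟨x²⟩ − ⟨x⟩².
Every integrand reduces to terms xʲ·e^(−2βx) on [0, ∞); use ∫₀^∞ xʲ·e^(−2βx) dx = j!/(2β)^(j+1).
Normalization: ∫|u|² dx = 0.12658.
⟨x⟩ = 0.12658 and ⟨x²⟩ = 0.032046.
(Δx)² = 0.032046 − (0.12658)² = 0.016023.

0.0160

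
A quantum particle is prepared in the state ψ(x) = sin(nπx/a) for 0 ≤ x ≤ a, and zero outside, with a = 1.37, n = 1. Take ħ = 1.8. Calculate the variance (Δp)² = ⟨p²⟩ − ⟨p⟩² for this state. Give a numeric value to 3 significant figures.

17.0

Compute ⟨p⟩ and ⟨p²⟩ separately; (Δp)² = ⟨p²⟩ − ⟨p⟩².
d/dx sin(nπx/a) = (nπ/a)·cos(nπx/a) and d²/dx² sin(nπx/a) = −(nπ/a)²·sin(nπx/a); on 0 ≤ x ≤ a, ∫sin²(nπx/a) dx = a/2 and ∫sin(nπx/a)·cos(nπx/a) dx = 0.
Normalization: ∫|ψ|² dx = 0.68500.
⟨p⟩ = 0.0000 and ⟨p²⟩ = 17.037.
(Δp)² = 17.037 − (0.0000)² = 17.037.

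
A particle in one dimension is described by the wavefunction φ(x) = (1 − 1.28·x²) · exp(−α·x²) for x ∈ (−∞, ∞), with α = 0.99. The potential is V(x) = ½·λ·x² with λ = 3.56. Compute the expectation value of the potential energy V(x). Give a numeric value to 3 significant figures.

0.423

⟨V⟩ = ∫ V(x)·|φ|² dx / ∫|φ|² dx.
Expand each integrand as polynomial × e^(−2αx²) and use ∫x^(2j)·e^(−2αx²) dx = (2j−1)!!/(4α)^j · √(π/(2α)), odd powers → 0; here √(π/(2α)) = 1.2596.
State is unnormalized: ∫|φ|² dx = 0.84014, and ∫φ*·V(x)·φ dx = 0.35545, so ⟨V⟩ = 0.35545 / 0.84014.
⟨V⟩ = 0.42309.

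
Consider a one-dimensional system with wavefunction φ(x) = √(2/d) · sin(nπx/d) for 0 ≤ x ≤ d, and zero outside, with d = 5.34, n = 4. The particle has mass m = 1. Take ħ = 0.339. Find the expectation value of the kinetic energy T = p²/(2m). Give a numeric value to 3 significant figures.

0.318

T = −(ħ²/2m) d²/dx², so ⟨T⟩ = −(ħ²/2m) ∫ φ*·φ'' dx; with m = 1.
d/dx sin(nπx/d) = (nπ/d)·cos(nπx/d) and d²/dx² sin(nπx/d) = −(nπ/d)²·sin(nπx/d); on 0 ≤ x ≤ d, ∫sin²(nπx/d) dx = d/2 and ∫sin(nπx/d)·cos(nπx/d) dx = 0.
⟨T⟩ = 0.31820.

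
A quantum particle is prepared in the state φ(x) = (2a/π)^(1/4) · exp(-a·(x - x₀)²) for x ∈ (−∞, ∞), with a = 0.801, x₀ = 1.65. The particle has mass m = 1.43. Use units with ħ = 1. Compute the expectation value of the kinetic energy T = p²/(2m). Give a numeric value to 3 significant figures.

T = −(ħ²/2m) d²/dx², so ⟨T⟩ = −(ħ²/2m) ∫ φ*·φ'' dx; with m = 1.43.
Gaussian moments (u = x − x₀): ∫u^(2j)·e^(−2au²) du = (2j−1)!!/(4a)^j · √(π/(2a)), odd powers integrate to 0; here √(π/(2a)) = 1.4004. Derivatives: d/dx e^(−au²) = −2au·e^(−au²), d²/dx² e^(−au²) = (4a²u² − 2a)·e^(−au²).
⟨T⟩ = 0.28007.

0.280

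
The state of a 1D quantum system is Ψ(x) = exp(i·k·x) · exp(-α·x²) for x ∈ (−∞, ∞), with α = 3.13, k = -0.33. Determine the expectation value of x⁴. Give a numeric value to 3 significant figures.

0.0191

⟨x⁴⟩ = ∫ x⁴·|Ψ|² dx / ∫|Ψ|² dx (integrals over the domain).
Gaussian moments: ∫x^(2j)·e^(−2αx²) dx = (2j−1)!!/(4α)^j · √(π/(2α)), odd powers integrate to 0; here √(π/(2α)) = 0.70842.
State is unnormalized: ∫|Ψ|² dx = 0.70842, and ∫Ψ*·x⁴·Ψ dx = 0.013558, so ⟨x⁴⟩ = 0.013558 / 0.70842.
⟨x⁴⟩ = 0.019139.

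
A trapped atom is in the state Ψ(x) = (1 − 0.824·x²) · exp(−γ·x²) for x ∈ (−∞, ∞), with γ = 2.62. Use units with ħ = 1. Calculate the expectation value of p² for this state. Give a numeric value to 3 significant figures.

p² Ψ = −ħ² d²Ψ/dx²; ⟨p²⟩ = −ħ² ∫ Ψ*·Ψ'' dx / ∫|Ψ|² dx.
Expand each integrand as polynomial × e^(−2γx²) and use ∫x^(2j)·e^(−2γx²) dx = (2j−1)!!/(4γ)^j · √(π/(2γ)), odd powers → 0; here √(π/(2γ)) = 0.77430. Differentiate with the product rule, d/dx e^(−γx²) = −2γx·e^(−γx²).
State is unnormalized: ∫|Ψ|² dx = 0.66690, and ∫Ψ*·(−ħ² Ψ'') dx = 2.4355, so ⟨p²⟩ = 2.4355 / 0.66690.
⟨p²⟩ = 3.6519.

3.65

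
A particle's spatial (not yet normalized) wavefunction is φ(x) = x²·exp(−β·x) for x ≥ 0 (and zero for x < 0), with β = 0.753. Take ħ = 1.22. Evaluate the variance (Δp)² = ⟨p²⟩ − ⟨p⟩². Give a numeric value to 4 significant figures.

Compute ⟨p⟩ and ⟨p²⟩ separately; (Δp)² = ⟨p²⟩ − ⟨p⟩².
Differentiate x²·exp(−β·x) with the product rule; every integrand then reduces to terms xʲ·e^(−2βx) on [0, ∞), with ∫₀^∞ xʲ·e^(−2βx) dx = j!/(2β)^(j+1).
Normalization: ∫|φ|² dx = 3.0980.
⟨p⟩ = 0.0000 and ⟨p²⟩ = 0.28131.
(Δp)² = 0.28131 − (0.0000)² = 0.28131.

0.2813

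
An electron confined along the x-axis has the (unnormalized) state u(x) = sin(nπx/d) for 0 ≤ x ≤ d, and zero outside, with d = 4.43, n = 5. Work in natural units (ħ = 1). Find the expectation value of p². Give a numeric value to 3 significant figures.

12.6

p² u = −ħ² d²u/dx²; ⟨p²⟩ = −ħ² ∫ u*·u'' dx / ∫|u|² dx.
d/dx sin(nπx/d) = (nπ/d)·cos(nπx/d) and d²/dx² sin(nπx/d) = −(nπ/d)²·sin(nπx/d); on 0 ≤ x ≤ d, ∫sin²(nπx/d) dx = d/2 and ∫sin(nπx/d)·cos(nπx/d) dx = 0.
State is unnormalized: ∫|u|² dx = 2.2150, and ∫u*·(−ħ² u'') dx = 27.849, so ⟨p²⟩ = 27.849 / 2.2150.
⟨p²⟩ = 12.573.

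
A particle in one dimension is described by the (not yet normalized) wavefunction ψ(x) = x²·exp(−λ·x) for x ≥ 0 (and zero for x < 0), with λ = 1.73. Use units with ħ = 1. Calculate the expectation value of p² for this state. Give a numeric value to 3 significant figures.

p² ψ = −ħ² d²ψ/dx²; ⟨p²⟩ = −ħ² ∫ ψ*·ψ'' dx / ∫|ψ|² dx.
Differentiate x²·exp(−λ·x) with the product rule; every integrand then reduces to terms xʲ·e^(−2λx) on [0, ∞), with ∫₀^∞ xʲ·e^(−2λx) dx = j!/(2λ)^(j+1).
State is unnormalized: ∫|ψ|² dx = 0.048398, and ∫ψ*·(−ħ² ψ'') dx = 0.048284, so ⟨p²⟩ = 0.048284 / 0.048398.
⟨p²⟩ = 0.99763.

0.998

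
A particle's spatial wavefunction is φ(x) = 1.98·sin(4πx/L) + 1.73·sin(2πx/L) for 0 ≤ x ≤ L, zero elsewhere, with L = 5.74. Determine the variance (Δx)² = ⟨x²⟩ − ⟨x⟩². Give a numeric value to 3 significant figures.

3.98

Compute ⟨x⟩ and ⟨x²⟩ separately, then (Δx)² = ⟨x²⟩ − ⟨x⟩².
On 0 ≤ x ≤ L (j ≠ l): ∫sin²(jπx/L) dx = L/2, ∫sin(jπx/L)·sin(lπx/L) dx = 0; diagonal moments ∫x·sin²(jπx/L) dx = L²/4, ∫x²·sin²(jπx/L) dx = L³·(1/6 − 1/(4j²π²)); cross terms ∫x·sin(jπx/L)·sin(lπx/L) dx = 0 for j + l even and −4jlL²/(π²(j² − l²)²) for j + l odd, ∫x²·sin(jπx/L)·sin(lπx/L) dx = (−1)^(j+l)·4jlL³/(π²(j² − l²)²); higher powers the same way via product-to-sum and parts.
Normalization: ∫|φ|² dx = 19.841.
⟨x⟩ = 2.8700 and ⟨x²⟩ = 12.213.
(Δx)² = 12.213 − (2.8700)² = 3.9761.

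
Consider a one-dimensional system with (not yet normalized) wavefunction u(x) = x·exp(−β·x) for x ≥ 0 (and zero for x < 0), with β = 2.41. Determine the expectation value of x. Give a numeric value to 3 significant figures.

0.622

⟨x⟩ = ∫ x·|u|² dx / ∫|u|² dx (integrals over the domain).
Every integrand reduces to terms xʲ·e^(−2βx) on [0, ∞); use ∫₀^∞ xʲ·e^(−2βx) dx = j!/(2β)^(j+1).
State is unnormalized: ∫|u|² dx = 0.017860, and ∫u*·x·u dx = 0.011116, so ⟨x⟩ = 0.011116 / 0.017860.
⟨x⟩ = 0.62241.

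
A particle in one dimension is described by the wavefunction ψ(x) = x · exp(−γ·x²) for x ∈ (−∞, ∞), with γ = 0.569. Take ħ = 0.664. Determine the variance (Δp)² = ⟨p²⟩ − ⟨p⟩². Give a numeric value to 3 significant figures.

0.753

Compute ⟨p⟩ and ⟨p²⟩ separately; (Δp)² = ⟨p²⟩ − ⟨p⟩².
Expand each integrand as polynomial × e^(−2γx²) and use ∫x^(2j)·e^(−2γx²) dx = (2j−1)!!/(4γ)^j · √(π/(2γ)), odd powers → 0; here √(π/(2γ)) = 1.6615. Differentiate with the product rule, d/dx e^(−γx²) = −2γx·e^(−γx²).
Normalization: ∫|ψ|² dx = 0.73001.
⟨p⟩ = 0.0000 and ⟨p²⟩ = 0.75261.
(Δp)² = 0.75261 − (0.0000)² = 0.75261.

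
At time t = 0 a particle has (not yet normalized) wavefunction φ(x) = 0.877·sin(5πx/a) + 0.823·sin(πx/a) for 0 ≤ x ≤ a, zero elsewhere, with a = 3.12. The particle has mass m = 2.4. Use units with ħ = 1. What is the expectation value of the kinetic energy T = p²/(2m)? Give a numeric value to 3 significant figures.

T = −(ħ²/2m) d²/dx², so ⟨T⟩ = −(ħ²/2m) ∫ φ*·φ'' dx / ∫|φ|² dx; with m = 2.4.
d²/dx² sin(jπx/a) = −(jπ/a)²·sin(jπx/a); on 0 ≤ x ≤ a, ∫sin²(jπx/a) dx = a/2 and ∫sin(jπx/a)·sin(lπx/a) dx = 0 for j ≠ l, so only diagonal terms survive in ∫|φ|² and ∫φ·φ″; ∫φ·φ′ dx = [φ²/2] between the walls = 0.
State is unnormalized: ∫|φ|² dx = 2.2565, and ∫φ*·(−ħ²/2m · φ'') dx = 6.5592, so ⟨T⟩ = 6.5592 / 2.2565.
⟨T⟩ = 2.9068.

2.91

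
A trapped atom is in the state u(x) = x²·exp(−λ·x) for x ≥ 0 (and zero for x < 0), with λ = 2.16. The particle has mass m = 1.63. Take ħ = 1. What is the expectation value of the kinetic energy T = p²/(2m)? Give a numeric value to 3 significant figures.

T = −(ħ²/2m) d²/dx², so ⟨T⟩ = −(ħ²/2m) ∫ u*·u'' dx / ∫|u|² dx; with m = 1.63.
Differentiate x²·exp(−λ·x) with the product rule; every integrand then reduces to terms xʲ·e^(−2λx) on [0, ∞), with ∫₀^∞ xʲ·e^(−2λx) dx = j!/(2λ)^(j+1).
State is unnormalized: ∫|u|² dx = 0.015951, and ∫u*·(−ħ²/2m · u'') dx = 0.0076096, so ⟨T⟩ = 0.0076096 / 0.015951.
⟨T⟩ = 0.47706.

0.477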